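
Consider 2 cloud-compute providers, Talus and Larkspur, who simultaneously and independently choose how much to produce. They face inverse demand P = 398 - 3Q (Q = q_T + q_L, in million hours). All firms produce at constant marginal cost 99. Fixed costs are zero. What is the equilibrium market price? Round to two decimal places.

198.67

Each firm earns π_i = (398 - 3Q)q_i - 99q_i.
First-order condition (treating rivals' output as given): 299 - 6q_i - 3q_j = 0.
By symmetry each firm produces the same amount; substituting q_j = q_i yields q_i = 299/9.
Total output Q = 598/9, so price P = 398 - 3·(598/9) = 596/3.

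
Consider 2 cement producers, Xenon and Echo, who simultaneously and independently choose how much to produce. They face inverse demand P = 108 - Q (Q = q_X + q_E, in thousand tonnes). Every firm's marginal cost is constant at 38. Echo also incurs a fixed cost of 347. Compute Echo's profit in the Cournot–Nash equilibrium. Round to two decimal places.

Each firm earns π_i = (108 - Q)q_i - 38q_i.
First-order condition (treating rivals' output as given): 70 - 2q_i - q_j = 0.
By symmetry each firm produces the same amount; substituting q_j = q_i yields q_i = 70/3.
Price P = 108 - 140/3 = 184/3.
Echo's profit: (184/3 - 38)·(70/3) - 347 = 1777/9.

197.44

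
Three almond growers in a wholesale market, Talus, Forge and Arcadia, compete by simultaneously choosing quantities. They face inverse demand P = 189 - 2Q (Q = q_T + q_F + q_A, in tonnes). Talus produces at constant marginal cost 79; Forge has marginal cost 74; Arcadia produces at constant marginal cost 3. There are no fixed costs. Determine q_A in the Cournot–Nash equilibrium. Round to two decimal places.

41.63

Talus's profit: π_T = (189 - 2Q)q_T - (79q_T). Setting ∂π_T/∂q_T = 0: 110 - 4q_T - 2(q_F + q_A) = 0.
Forge's profit: π_F = (189 - 2Q)q_F - (74q_F). Setting ∂π_F/∂q_F = 0: 115 - 4q_F - 2(q_T + q_A) = 0.
Arcadia's profit: π_A = (189 - 2Q)q_A - (3q_A). Setting ∂π_A/∂q_A = 0: 186 - 4q_A - 2(q_T + q_F) = 0.
Summing all 3 equations gives 411 − 8Q = 0, hence Q = 411/8.
Back-substituting: q_T = (110 − 411/4)/2 = 29/8, q_F = (115 − 411/4)/2 = 49/8, q_A = (186 − 411/4)/2 = 333/8.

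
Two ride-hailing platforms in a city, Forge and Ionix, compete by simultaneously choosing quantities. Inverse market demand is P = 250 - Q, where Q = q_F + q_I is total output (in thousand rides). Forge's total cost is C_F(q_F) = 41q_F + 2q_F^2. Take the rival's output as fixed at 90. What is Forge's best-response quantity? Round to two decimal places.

With the rival's output fixed at 90, Forge's profit is π_F = (250 - 90 - q_F)q_F - (41q_F + 2q_F²) = (160 - q_F)q_F - (41q_F + 2q_F²).
∂π_F/∂q_F = 119 - 6q_F = 0, so q_F = 119/6.

19.83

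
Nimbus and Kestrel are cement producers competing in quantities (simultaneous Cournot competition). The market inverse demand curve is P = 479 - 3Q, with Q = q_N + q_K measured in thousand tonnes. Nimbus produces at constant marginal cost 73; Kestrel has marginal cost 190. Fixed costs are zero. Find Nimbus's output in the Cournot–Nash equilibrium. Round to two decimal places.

Nimbus's profit: π_N = (479 - 3Q)q_N - (73q_N). Setting ∂π_N/∂q_N = 0: 406 - 6q_N - 3(q_K) = 0.
Kestrel's first-order condition: 289 - 6q_K - 3(q_N) = 0.
Rearranging gives the reaction functions q_N = (406 - 3q_K)/6 and q_K = (289 - 3q_N)/6.
Substituting one into the other gives q_N = 523/9 and q_K = 172/9.

58.11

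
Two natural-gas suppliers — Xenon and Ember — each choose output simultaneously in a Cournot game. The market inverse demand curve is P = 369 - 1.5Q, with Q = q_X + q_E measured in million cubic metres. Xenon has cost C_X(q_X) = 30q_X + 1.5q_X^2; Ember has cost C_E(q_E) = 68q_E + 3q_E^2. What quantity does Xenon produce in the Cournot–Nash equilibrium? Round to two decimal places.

50.23

Xenon's profit: π_X = (369 - 1.5Q)q_X - (30q_X + (3/2)q_X²). Setting ∂π_X/∂q_X = 0: 339 - 6q_X - (3/2)(q_E) = 0.
Ember's first-order condition: 301 - 9q_E - (3/2)(q_X) = 0.
Rearranging gives the reaction functions q_X = (339 - (3/2)q_E)/6 and q_E = (301 - (3/2)q_X)/9.
Solving the pair: q_X = 50.2319, q_E = 1730/69.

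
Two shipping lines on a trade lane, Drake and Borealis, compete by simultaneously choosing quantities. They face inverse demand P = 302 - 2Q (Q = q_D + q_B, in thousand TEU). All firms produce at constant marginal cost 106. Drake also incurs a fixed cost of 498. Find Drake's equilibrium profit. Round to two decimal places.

Each firm earns π_i = (302 - 2Q)q_i - 106q_i.
First-order condition (treating rivals' output as given): 196 - 4q_i - 2q_j = 0.
By symmetry each firm produces the same amount; substituting q_j = q_i yields q_i = 196/6 = 98/3.
Price P = 302 - 2·(196/3) = 514/3.
Drake's profit: (514/3 - 106)·(98/3) - 498 = 1636.2222.

1636.22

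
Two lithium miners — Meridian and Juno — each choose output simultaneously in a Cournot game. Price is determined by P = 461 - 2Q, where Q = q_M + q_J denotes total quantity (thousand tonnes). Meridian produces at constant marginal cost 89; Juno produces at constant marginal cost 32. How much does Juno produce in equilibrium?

Meridian's profit: π_M = (461 - 2Q)q_M - (89q_M). Setting ∂π_M/∂q_M = 0: 372 - 4q_M - 2(q_J) = 0.
Juno's profit: π_J = (461 - 2Q)q_J - (32q_J). Setting ∂π_J/∂q_J = 0: 429 - 4q_J - 2(q_M) = 0.
Best responses: q_M = (372 - 2q_J)/4, q_J = (429 - 2q_M)/4.
Solving the pair: q_M = 105/2, q_J = 81.

81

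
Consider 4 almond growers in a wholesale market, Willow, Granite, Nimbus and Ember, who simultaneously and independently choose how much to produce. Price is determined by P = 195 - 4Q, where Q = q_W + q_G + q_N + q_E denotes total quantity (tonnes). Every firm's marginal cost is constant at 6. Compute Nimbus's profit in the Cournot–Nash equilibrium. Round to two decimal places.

A representative firm's profit is π_i = q_i(195 - 4Q) - 6q_i.
Setting ∂π_i/∂q_i = 0 with rivals' quantities fixed: 189 - 8q_i - 4·Σ_{j≠i} q_j = 0.
By symmetry each firm produces the same amount; substituting Σ_{j≠i} q_j = 3q_i yields q_i = 189/20.
Price P = 195 - 4·(189/5) = 219/5.
Nimbus's profit: (219/5 - 6)·(189/20) = 357.2100.

357.21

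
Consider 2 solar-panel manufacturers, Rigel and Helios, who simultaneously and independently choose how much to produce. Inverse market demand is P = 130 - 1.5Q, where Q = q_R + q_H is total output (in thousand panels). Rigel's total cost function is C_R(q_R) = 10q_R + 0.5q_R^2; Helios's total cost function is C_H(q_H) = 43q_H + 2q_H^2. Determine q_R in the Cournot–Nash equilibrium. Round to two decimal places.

27.55

Rigel's profit: π_R = (130 - 1.5Q)q_R - (10q_R + (1/2)q_R²). Setting ∂π_R/∂q_R = 0: 120 - 4q_R - (3/2)(q_H) = 0.
Helios's profit: π_H = (130 - 1.5Q)q_H - (43q_H + 2q_H²). Setting ∂π_H/∂q_H = 0: 87 - 7q_H - (3/2)(q_R) = 0.
Rearranging gives the reaction functions q_R = (120 - (3/2)q_H)/4 and q_H = (87 - (3/2)q_R)/7.
Substituting one into the other gives q_R = 27.5534 and q_H = 672/103.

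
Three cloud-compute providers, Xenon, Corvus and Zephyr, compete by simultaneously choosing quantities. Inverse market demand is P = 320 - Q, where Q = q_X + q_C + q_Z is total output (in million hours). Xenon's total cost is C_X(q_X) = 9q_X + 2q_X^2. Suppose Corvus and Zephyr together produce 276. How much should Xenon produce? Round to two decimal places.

With rivals' combined output fixed at 276, Xenon's profit is π_X = (320 - 276 - q_X)q_X - (9q_X + 2q_X²) = (44 - q_X)q_X - (9q_X + 2q_X²).
∂π_X/∂q_X = 35 - 6q_X = 0, so q_X = 35/6.

5.83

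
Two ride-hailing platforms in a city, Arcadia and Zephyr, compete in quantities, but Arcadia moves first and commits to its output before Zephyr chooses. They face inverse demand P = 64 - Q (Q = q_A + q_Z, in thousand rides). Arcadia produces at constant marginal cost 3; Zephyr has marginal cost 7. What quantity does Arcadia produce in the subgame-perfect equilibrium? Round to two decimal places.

32.50

The follower Zephyr best-responds to any q_A: π_Z = (64 - Q)q_Z - 7q_Z.
∂π_Z/∂q_Z = 57 - q_A - 2q_Z = 0 gives the reaction function q_Z = (57 - q_A)/2.
Arcadia substitutes q_Z(q_A) into its own profit: π_A = q_A(64 - q_A - (57 - q_A)/2) - 3q_A = (71/2 - (1/2)q_A)q_A - 3q_A.
The leader's first-order condition 65/2 - q_A = 0 yields q_A = 65/2.
Then q_Z = (57 - 65/2)/2 = 49/4.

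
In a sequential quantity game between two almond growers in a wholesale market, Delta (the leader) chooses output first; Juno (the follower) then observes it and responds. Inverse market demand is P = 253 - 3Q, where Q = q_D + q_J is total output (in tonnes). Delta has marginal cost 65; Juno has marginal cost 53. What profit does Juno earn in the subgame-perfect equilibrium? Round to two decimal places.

1045.33

The follower Juno best-responds to any q_D: π_J = (253 - 3Q)q_J - 53q_J.
Setting the follower's marginal profit to zero, 200 - 3q_D - 6q_J = 0, i.e. q_J = (200 - 3q_D)/6.
The leader anticipates this reaction. Substituting into P = 253 - 3Q gives P = 153 - (3/2)q_D, so π_D = (153 - (3/2)q_D)q_D - 65q_D.
Leader FOC: 88 - 3q_D = 0, so q_D = 88/3.
Then q_J = (200 - 3·(88/3))/6 = 56/3.
Price P = 253 - 3·48 = 109.
Juno's profit: (109 - 53)·(56/3) = 1045.3333.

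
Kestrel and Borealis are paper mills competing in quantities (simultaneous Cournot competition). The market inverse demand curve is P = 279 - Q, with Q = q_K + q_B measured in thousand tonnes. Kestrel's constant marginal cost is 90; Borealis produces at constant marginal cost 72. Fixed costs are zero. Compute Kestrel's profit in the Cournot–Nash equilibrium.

Kestrel's profit: π_K = (279 - Q)q_K - (90q_K). Setting ∂π_K/∂q_K = 0: 189 - 2q_K - (q_B) = 0.
Borealis's profit: π_B = (279 - Q)q_B - (72q_B). Setting ∂π_B/∂q_B = 0: 207 - 2q_B - (q_K) = 0.
Best responses: q_K = (189 - q_B)/2, q_B = (207 - q_K)/2.
Solving the pair: q_K = 57, q_B = 75.
Price P = 279 - 132 = 147.
Kestrel's profit: (147 - 90)·57 = 3249.

3249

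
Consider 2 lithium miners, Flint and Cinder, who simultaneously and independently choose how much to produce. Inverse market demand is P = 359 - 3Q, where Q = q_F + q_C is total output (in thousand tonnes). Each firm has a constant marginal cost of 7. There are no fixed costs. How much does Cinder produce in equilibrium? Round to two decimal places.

Each firm earns π_i = (359 - 3Q)q_i - 7q_i.
Setting ∂π_i/∂q_i = 0 with rivals' quantities fixed: 352 - 6q_i - 3q_j = 0.
With identical firms every q_j equals q_i, so q_j = q_i and 352 = 9q_i, giving q_i = 352/9.

39.11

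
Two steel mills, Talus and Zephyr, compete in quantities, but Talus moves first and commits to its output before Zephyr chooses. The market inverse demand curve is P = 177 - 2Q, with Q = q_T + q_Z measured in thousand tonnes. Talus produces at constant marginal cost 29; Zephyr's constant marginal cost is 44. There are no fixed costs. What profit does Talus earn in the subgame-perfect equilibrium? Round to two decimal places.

The follower Zephyr best-responds to any q_T: π_Z = (177 - 2Q)q_Z - 44q_Z.
Follower FOC: 133 - 2q_T - 4q_Z = 0, so q_Z(q_T) = (133 - 2q_T)/4.
Talus substitutes q_Z(q_T) into its own profit: π_T = q_T(177 - 2q_T - (133 - 2q_T)/2) - 29q_T = (221/2 - q_T)q_T - 29q_T.
Leader FOC: 163/2 - 2q_T = 0, so q_T = 163/4.
Then q_Z = (133 - 2·(163/4))/4 = 103/8.
Price P = 177 - 2·(429/8) = 279/4.
Talus's profit: (279/4 - 29)·(163/4) = 1660.5625.

1660.56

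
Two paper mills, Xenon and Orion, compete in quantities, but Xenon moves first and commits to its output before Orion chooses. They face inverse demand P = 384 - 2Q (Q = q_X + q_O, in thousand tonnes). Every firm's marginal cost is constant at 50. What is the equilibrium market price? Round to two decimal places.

133.50

Solve by backward induction. Given q_X, the follower Orion maximises π_O = (384 - 2q_X - 2q_O)q_O - 50q_O.
∂π_O/∂q_O = 334 - 2q_X - 4q_O = 0 gives the reaction function q_O = (334 - 2q_X)/4.
Xenon substitutes q_O(q_X) into its own profit: π_X = q_X(384 - 2q_X - (334 - 2q_X)/2) - 50q_X = (217 - q_X)q_X - 50q_X.
Maximising: ∂π_X/∂q_X = 167 - 2q_X = 0, giving q_X = 167/2.
Then q_O = (334 - 2·(167/2))/4 = 167/4.
Total output Q = 501/4, so price P = 384 - 2·(501/4) = 267/2.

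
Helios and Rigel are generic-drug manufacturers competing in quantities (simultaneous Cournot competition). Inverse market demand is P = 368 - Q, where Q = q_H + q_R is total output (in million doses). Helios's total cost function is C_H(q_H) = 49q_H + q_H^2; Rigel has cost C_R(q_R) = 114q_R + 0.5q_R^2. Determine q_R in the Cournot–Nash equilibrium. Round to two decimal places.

Helios's profit: π_H = (368 - Q)q_H - (49q_H + q_H²). Setting ∂π_H/∂q_H = 0: 319 - 4q_H - (q_R) = 0.
Rigel's profit: π_R = (368 - Q)q_R - (114q_R + (1/2)q_R²). Setting ∂π_R/∂q_R = 0: 254 - 3q_R - (q_H) = 0.
Best responses: q_H = (319 - q_R)/4, q_R = (254 - q_H)/3.
Solving the pair: q_H = 703/11, q_R = 697/11.

63.36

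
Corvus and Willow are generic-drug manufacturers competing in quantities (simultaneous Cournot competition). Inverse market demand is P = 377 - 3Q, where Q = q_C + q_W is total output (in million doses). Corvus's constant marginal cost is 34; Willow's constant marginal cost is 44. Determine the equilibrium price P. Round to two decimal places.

Corvus's profit: π_C = (377 - 3Q)q_C - (34q_C). Setting ∂π_C/∂q_C = 0: 343 - 6q_C - 3(q_W) = 0.
Willow's profit: π_W = (377 - 3Q)q_W - (44q_W). Setting ∂π_W/∂q_W = 0: 333 - 6q_W - 3(q_C) = 0.
Best responses: q_C = (343 - 3q_W)/6, q_W = (333 - 3q_C)/6.
Substituting one into the other gives q_C = 353/9 and q_W = 323/9.
Total output Q = 676/9, so price P = 377 - 3·(676/9) = 455/3.

151.67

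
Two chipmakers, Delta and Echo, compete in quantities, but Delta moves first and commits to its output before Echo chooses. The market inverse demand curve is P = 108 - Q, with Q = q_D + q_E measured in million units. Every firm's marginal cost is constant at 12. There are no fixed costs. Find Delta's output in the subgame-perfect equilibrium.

48

The follower Echo best-responds to any q_D: π_E = (108 - Q)q_E - 12q_E.
∂π_E/∂q_E = 96 - q_D - 2q_E = 0 gives the reaction function q_E = (96 - q_D)/2.
The leader anticipates this reaction. Substituting into P = 108 - Q gives P = 60 - (1/2)q_D, so π_D = (60 - (1/2)q_D)q_D - 12q_D.
Leader FOC: 48 - q_D = 0, so q_D = 48.
Then q_E = (96 - 48)/2 = 24.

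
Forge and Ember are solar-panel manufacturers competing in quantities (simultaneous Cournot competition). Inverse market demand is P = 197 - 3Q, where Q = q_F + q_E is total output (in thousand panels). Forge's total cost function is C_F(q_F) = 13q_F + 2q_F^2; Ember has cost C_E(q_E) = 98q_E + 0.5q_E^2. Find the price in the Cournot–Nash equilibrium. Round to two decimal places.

Forge's profit: π_F = (197 - 3Q)q_F - (13q_F + 2q_F²). Setting ∂π_F/∂q_F = 0: 184 - 10q_F - 3(q_E) = 0.
Ember's profit: π_E = (197 - 3Q)q_E - (98q_E + (1/2)q_E²). Setting ∂π_E/∂q_E = 0: 99 - 7q_E - 3(q_F) = 0.
Rearranging gives the reaction functions q_F = (184 - 3q_E)/10 and q_E = (99 - 3q_F)/7.
Solving the pair: q_F = 991/61, q_E = 438/61.
Total output Q = 1429/61, so price P = 197 - 3·(1429/61) = 126.7213.

126.72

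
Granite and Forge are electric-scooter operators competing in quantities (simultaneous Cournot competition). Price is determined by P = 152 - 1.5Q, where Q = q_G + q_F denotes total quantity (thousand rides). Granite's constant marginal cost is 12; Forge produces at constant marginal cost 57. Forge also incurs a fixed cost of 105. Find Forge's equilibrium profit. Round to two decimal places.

80.19

Granite's profit: π_G = (152 - 1.5Q)q_G - (12q_G). Setting ∂π_G/∂q_G = 0: 140 - 3q_G - (3/2)(q_F) = 0.
Forge's profit: π_F = (152 - 1.5Q)q_F - (57q_F). Setting ∂π_F/∂q_F = 0: 95 - 3q_F - (3/2)(q_G) = 0.
Best responses: q_G = (140 - (3/2)q_F)/3, q_F = (95 - (3/2)q_G)/3.
Substituting one into the other gives q_G = 370/9 and q_F = 100/9.
Price P = 152 - (3/2)·(470/9) = 221/3.
Forge's profit: (221/3 - 57)·(100/9) - 105 = 80.1852.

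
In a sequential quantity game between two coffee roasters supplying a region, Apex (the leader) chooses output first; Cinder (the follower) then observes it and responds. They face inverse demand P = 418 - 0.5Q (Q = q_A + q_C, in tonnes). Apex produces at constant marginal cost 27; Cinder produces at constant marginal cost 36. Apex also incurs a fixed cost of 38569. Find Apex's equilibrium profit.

Solve by backward induction. Given q_A, the follower Cinder maximises π_C = (418 - (1/2)q_A - (1/2)q_C)q_C - 36q_C.
∂π_C/∂q_C = 382 - (1/2)q_A - q_C = 0 gives the reaction function q_C = (382 - (1/2)q_A).
Apex substitutes q_C(q_A) into its own profit: π_A = q_A(418 - (1/2)q_A - (382 - (1/2)q_A)/2) - 27q_A = (227 - (1/4)q_A)q_A - 27q_A.
The leader's first-order condition 200 - (1/2)q_A = 0 yields q_A = 400.
Then q_C = (382 - (1/2)·400) = 182.
Price P = 418 - (1/2)·582 = 127.
Apex's profit: (127 - 27)·400 - 38569 = 1431.

1431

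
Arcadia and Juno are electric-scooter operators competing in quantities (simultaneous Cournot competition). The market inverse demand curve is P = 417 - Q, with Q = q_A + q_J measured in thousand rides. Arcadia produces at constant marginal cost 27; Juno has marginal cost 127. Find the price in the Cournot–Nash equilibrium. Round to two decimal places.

Arcadia's profit: π_A = (417 - Q)q_A - (27q_A). Setting ∂π_A/∂q_A = 0: 390 - 2q_A - (q_J) = 0.
Juno's first-order condition: 290 - 2q_J - (q_A) = 0.
Rearranging gives the reaction functions q_A = (390 - q_J)/2 and q_J = (290 - q_A)/2.
Solving the pair: q_A = 490/3, q_J = 190/3.
Total output Q = 680/3, so price P = 417 - 680/3 = 571/3.

190.33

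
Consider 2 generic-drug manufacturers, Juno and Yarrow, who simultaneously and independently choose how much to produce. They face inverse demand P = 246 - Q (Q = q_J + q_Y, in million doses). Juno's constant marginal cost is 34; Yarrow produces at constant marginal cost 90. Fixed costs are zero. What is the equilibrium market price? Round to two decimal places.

Juno's profit: π_J = (246 - Q)q_J - (34q_J). Setting ∂π_J/∂q_J = 0: 212 - 2q_J - (q_Y) = 0.
Yarrow's profit: π_Y = (246 - Q)q_Y - (90q_Y). Setting ∂π_Y/∂q_Y = 0: 156 - 2q_Y - (q_J) = 0.
Best responses: q_J = (212 - q_Y)/2, q_Y = (156 - q_J)/2.
Solving the pair: q_J = 268/3, q_Y = 100/3.
Total output Q = 368/3, so price P = 246 - 368/3 = 370/3.

123.33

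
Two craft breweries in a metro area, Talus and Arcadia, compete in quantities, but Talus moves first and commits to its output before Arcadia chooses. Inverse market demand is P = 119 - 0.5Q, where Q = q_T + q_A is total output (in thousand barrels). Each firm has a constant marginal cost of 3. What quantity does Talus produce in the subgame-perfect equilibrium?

116

Solve by backward induction. Given q_T, the follower Arcadia maximises π_A = (119 - (1/2)q_T - (1/2)q_A)q_A - 3q_A.
∂π_A/∂q_A = 116 - (1/2)q_T - q_A = 0 gives the reaction function q_A = (116 - (1/2)q_T).
The leader anticipates this reaction. Substituting into P = 119 - 0.5Q gives P = 61 - (1/4)q_T, so π_T = (61 - (1/4)q_T)q_T - 3q_T.
Leader FOC: 58 - (1/2)q_T = 0, so q_T = 116.
Then q_A = (116 - (1/2)·116) = 58.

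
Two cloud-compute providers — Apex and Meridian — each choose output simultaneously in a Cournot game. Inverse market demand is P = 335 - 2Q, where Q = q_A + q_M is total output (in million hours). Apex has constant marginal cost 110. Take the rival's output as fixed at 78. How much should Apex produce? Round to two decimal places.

17.25

With the rival's output fixed at 78, Apex's profit is π_A = (335 - 2·78 - 2q_A)q_A - (110q_A) = (179 - 2q_A)q_A - (110q_A).
∂π_A/∂q_A = 69 - 4q_A = 0, so q_A = 69/4.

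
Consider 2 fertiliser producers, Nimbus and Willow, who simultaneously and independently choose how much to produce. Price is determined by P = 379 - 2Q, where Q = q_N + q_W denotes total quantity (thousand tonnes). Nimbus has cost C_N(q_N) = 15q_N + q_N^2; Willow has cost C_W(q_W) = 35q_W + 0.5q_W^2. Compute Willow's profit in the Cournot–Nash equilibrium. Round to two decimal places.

6600.95

Nimbus's profit: π_N = (379 - 2Q)q_N - (15q_N + q_N²). Setting ∂π_N/∂q_N = 0: 364 - 6q_N - 2(q_W) = 0.
Willow's first-order condition: 344 - 5q_W - 2(q_N) = 0.
Rearranging gives the reaction functions q_N = (364 - 2q_W)/6 and q_W = (344 - 2q_N)/5.
Solving the pair: q_N = 566/13, q_W = 668/13.
Price P = 379 - 2·(1234/13) = 189.1538.
Willow's profit: 189.1538·(668/13) - 35·(668/13) - (1/2)(668/13)² = 6600.9467.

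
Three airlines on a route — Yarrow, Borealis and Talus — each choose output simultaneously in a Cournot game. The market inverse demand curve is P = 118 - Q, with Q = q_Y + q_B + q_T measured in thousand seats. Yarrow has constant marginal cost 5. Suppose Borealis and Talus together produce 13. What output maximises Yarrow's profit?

50

With rivals' combined output fixed at 13, Yarrow's profit is π_Y = (118 - 13 - q_Y)q_Y - (5q_Y) = (105 - q_Y)q_Y - (5q_Y).
∂π_Y/∂q_Y = 100 - 2q_Y = 0, so q_Y = 50.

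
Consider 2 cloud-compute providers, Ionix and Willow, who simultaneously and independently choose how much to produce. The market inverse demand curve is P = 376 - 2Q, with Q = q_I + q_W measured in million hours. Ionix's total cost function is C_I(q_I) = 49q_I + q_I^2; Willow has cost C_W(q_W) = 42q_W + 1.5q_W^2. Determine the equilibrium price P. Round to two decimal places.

Ionix's profit: π_I = (376 - 2Q)q_I - (49q_I + q_I²). Setting ∂π_I/∂q_I = 0: 327 - 6q_I - 2(q_W) = 0.
Willow's profit: π_W = (376 - 2Q)q_W - (42q_W + (3/2)q_W²). Setting ∂π_W/∂q_W = 0: 334 - 7q_W - 2(q_I) = 0.
So q_I = (327 - 2q_W)/6 and q_W = (334 - 2q_I)/7.
Substituting one into the other gives q_I = 1621/38 and q_W = 675/19.
Total output Q = 78.1842, so price P = 376 - 2·78.1842 = 219.6316.

219.63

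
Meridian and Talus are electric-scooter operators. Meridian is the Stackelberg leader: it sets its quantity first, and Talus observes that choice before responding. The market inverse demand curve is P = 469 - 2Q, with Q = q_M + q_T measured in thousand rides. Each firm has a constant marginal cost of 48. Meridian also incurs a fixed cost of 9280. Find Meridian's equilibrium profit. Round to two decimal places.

The follower Talus best-responds to any q_M: π_T = (469 - 2Q)q_T - 48q_T.
Follower FOC: 421 - 2q_M - 4q_T = 0, so q_T(q_M) = (421 - 2q_M)/4.
The leader anticipates this reaction. Substituting into P = 469 - 2Q gives P = 517/2 - q_M, so π_M = (517/2 - q_M)q_M - 48q_M.
The leader's first-order condition 421/2 - 2q_M = 0 yields q_M = 421/4.
Then q_T = (421 - 2·(421/4))/4 = 421/8.
Price P = 469 - 2·(1263/8) = 613/4.
Meridian's profit: (613/4 - 48)·(421/4) - 9280 = 1797.5625.

1797.56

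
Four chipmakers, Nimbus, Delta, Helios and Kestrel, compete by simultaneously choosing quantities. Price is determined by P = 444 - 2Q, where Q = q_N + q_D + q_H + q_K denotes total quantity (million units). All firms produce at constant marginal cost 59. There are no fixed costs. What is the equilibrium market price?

136

Each firm earns π_i = (444 - 2Q)q_i - 59q_i.
Setting ∂π_i/∂q_i = 0 with rivals' quantities fixed: 385 - 4q_i - 2·Σ_{j≠i} q_j = 0.
With identical firms every q_j equals q_i, so Σ_{j≠i} q_j = 3q_i and 385 = 10q_i, giving q_i = 77/2.
Total output Q = 154, so price P = 444 - 2·154 = 136.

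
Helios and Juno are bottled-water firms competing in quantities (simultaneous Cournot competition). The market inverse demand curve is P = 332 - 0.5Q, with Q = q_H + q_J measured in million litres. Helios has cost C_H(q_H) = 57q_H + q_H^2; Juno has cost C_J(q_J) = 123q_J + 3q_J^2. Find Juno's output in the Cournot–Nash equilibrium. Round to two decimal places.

23.59

Helios's profit: π_H = (332 - 0.5Q)q_H - (57q_H + q_H²). Setting ∂π_H/∂q_H = 0: 275 - 3q_H - (1/2)(q_J) = 0.
Juno's profit: π_J = (332 - 0.5Q)q_J - (123q_J + 3q_J²). Setting ∂π_J/∂q_J = 0: 209 - 7q_J - (1/2)(q_H) = 0.
So q_H = (275 - (1/2)q_J)/3 and q_J = (209 - (1/2)q_H)/7.
Solving the pair: q_H = 87.7349, q_J = 1958/83.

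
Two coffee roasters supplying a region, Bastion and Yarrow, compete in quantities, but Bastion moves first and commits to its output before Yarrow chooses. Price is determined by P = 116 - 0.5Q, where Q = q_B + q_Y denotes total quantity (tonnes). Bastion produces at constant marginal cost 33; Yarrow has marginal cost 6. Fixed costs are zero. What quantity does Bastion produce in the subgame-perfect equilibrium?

Solve by backward induction. Given q_B, the follower Yarrow maximises π_Y = (116 - (1/2)q_B - (1/2)q_Y)q_Y - 6q_Y.
∂π_Y/∂q_Y = 110 - (1/2)q_B - q_Y = 0 gives the reaction function q_Y = (110 - (1/2)q_B).
Bastion substitutes q_Y(q_B) into its own profit: π_B = q_B(116 - (1/2)q_B - (110 - (1/2)q_B)/2) - 33q_B = (61 - (1/4)q_B)q_B - 33q_B.
Leader FOC: 28 - (1/2)q_B = 0, so q_B = 56.
Then q_Y = (110 - (1/2)·56) = 82.

56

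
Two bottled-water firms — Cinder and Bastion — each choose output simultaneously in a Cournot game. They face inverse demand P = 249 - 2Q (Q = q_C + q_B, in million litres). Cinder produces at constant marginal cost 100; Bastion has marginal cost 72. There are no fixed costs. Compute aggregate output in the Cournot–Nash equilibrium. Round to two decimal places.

Cinder's profit: π_C = (249 - 2Q)q_C - (100q_C). Setting ∂π_C/∂q_C = 0: 149 - 4q_C - 2(q_B) = 0.
Bastion's profit: π_B = (249 - 2Q)q_B - (72q_B). Setting ∂π_B/∂q_B = 0: 177 - 4q_B - 2(q_C) = 0.
Rearranging gives the reaction functions q_C = (149 - 2q_B)/4 and q_B = (177 - 2q_C)/4.
Substituting one into the other gives q_C = 121/6 and q_B = 205/6.
Total output Q = 121/6 + 205/6 = 163/3.

54.33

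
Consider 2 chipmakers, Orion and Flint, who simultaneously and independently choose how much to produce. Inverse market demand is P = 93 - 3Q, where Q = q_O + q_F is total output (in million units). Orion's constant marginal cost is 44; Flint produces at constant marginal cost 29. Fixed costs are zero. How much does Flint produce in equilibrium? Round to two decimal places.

8.78

Orion's profit: π_O = (93 - 3Q)q_O - (44q_O). Setting ∂π_O/∂q_O = 0: 49 - 6q_O - 3(q_F) = 0.
Flint's first-order condition: 64 - 6q_F - 3(q_O) = 0.
So q_O = (49 - 3q_F)/6 and q_F = (64 - 3q_O)/6.
Solving the pair: q_O = 34/9, q_F = 79/9.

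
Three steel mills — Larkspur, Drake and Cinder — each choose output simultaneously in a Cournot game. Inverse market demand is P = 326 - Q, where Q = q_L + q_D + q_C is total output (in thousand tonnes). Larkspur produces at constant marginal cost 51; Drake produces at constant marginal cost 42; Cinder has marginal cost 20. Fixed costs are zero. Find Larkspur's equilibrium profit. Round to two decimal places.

Larkspur's profit: π_L = (326 - Q)q_L - (51q_L). Setting ∂π_L/∂q_L = 0: 275 - 2q_L - (q_D + q_C) = 0.
Drake's first-order condition: 284 - 2q_D - (q_L + q_C) = 0.
Cinder's profit: π_C = (326 - Q)q_C - (20q_C). Setting ∂π_C/∂q_C = 0: 306 - 2q_C - (q_L + q_D) = 0.
Summing all 3 equations gives 865 − 4Q = 0, hence Q = 865/4.
Back-substituting: q_L = (275 − 865/4) = 235/4, q_D = (284 − 865/4) = 271/4, q_C = (306 − 865/4) = 359/4.
Price P = 326 - 865/4 = 439/4.
Larkspur's profit: (439/4 - 51)·(235/4) = 3451.5625.

3451.56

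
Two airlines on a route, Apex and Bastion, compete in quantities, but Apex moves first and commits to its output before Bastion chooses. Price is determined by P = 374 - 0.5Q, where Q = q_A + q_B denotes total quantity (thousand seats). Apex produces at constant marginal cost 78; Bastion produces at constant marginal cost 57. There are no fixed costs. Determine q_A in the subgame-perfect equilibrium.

The follower Bastion best-responds to any q_A: π_B = (374 - 0.5Q)q_B - 57q_B.
Setting the follower's marginal profit to zero, 317 - (1/2)q_A - q_B = 0, i.e. q_B = (317 - (1/2)q_A).
The leader anticipates this reaction. Substituting into P = 374 - 0.5Q gives P = 431/2 - (1/4)q_A, so π_A = (431/2 - (1/4)q_A)q_A - 78q_A.
Maximising: ∂π_A/∂q_A = 275/2 - (1/2)q_A = 0, giving q_A = 275.
Then q_B = (317 - (1/2)·275) = 359/2.

275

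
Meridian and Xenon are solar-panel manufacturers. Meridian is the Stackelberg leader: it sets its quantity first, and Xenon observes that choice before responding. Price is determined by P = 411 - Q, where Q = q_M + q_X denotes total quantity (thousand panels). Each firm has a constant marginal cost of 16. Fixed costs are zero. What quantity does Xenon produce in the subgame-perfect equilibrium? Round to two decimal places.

98.75

The follower Xenon best-responds to any q_M: π_X = (411 - Q)q_X - 16q_X.
Follower FOC: 395 - q_M - 2q_X = 0, so q_X(q_M) = (395 - q_M)/2.
Meridian substitutes q_X(q_M) into its own profit: π_M = q_M(411 - q_M - (395 - q_M)/2) - 16q_M = (427/2 - (1/2)q_M)q_M - 16q_M.
Leader FOC: 395/2 - q_M = 0, so q_M = 395/2.
Then q_X = (395 - 395/2)/2 = 395/4.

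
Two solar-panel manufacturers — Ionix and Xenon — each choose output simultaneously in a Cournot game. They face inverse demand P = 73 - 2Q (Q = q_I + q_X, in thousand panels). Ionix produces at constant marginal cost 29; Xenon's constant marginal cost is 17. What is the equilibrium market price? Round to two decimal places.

39.67

Ionix's profit: π_I = (73 - 2Q)q_I - (29q_I). Setting ∂π_I/∂q_I = 0: 44 - 4q_I - 2(q_X) = 0.
Xenon's profit: π_X = (73 - 2Q)q_X - (17q_X). Setting ∂π_X/∂q_X = 0: 56 - 4q_X - 2(q_I) = 0.
Best responses: q_I = (44 - 2q_X)/4, q_X = (56 - 2q_I)/4.
Solving the pair: q_I = 16/3, q_X = 34/3.
Total output Q = 50/3, so price P = 73 - 2·(50/3) = 119/3.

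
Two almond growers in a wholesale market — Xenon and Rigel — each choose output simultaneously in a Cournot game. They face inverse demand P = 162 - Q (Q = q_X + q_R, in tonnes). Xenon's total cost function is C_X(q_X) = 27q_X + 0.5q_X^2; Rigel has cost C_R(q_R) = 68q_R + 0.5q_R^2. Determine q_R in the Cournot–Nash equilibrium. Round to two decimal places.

18.38

Xenon's profit: π_X = (162 - Q)q_X - (27q_X + (1/2)q_X²). Setting ∂π_X/∂q_X = 0: 135 - 3q_X - (q_R) = 0.
Rigel's first-order condition: 94 - 3q_R - (q_X) = 0.
So q_X = (135 - q_R)/3 and q_R = (94 - q_X)/3.
Substituting one into the other gives q_X = 311/8 and q_R = 147/8.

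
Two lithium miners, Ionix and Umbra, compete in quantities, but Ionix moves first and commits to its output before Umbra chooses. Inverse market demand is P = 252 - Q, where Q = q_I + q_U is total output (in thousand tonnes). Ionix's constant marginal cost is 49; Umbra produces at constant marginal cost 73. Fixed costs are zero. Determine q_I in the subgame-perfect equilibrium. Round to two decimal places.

Solve by backward induction. Given q_I, the follower Umbra maximises π_U = (252 - q_I - q_U)q_U - 73q_U.
∂π_U/∂q_U = 179 - q_I - 2q_U = 0 gives the reaction function q_U = (179 - q_I)/2.
The leader anticipates this reaction. Substituting into P = 252 - Q gives P = 325/2 - (1/2)q_I, so π_I = (325/2 - (1/2)q_I)q_I - 49q_I.
Leader FOC: 227/2 - q_I = 0, so q_I = 227/2.
Then q_U = (179 - 227/2)/2 = 131/4.

113.50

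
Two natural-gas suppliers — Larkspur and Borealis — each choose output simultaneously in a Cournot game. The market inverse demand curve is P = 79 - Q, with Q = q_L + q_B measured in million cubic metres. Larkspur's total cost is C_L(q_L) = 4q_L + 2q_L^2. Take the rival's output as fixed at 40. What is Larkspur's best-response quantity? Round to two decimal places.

5.83

With the rival's output fixed at 40, Larkspur's profit is π_L = (79 - 40 - q_L)q_L - (4q_L + 2q_L²) = (39 - q_L)q_L - (4q_L + 2q_L²).
∂π_L/∂q_L = 35 - 6q_L = 0, so q_L = 35/6.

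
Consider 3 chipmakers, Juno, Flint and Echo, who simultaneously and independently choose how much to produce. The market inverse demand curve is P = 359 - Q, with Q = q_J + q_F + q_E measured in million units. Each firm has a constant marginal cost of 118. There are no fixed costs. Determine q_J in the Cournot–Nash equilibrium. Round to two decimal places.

A representative firm's profit is π_i = q_i(359 - Q) - 118q_i.
Setting ∂π_i/∂q_i = 0 with rivals' quantities fixed: 241 - 2q_i - Σ_{j≠i} q_j = 0.
With identical firms every q_j equals q_i, so Σ_{j≠i} q_j = 2q_i and 241 = 4q_i, giving q_i = 241/4.

60.25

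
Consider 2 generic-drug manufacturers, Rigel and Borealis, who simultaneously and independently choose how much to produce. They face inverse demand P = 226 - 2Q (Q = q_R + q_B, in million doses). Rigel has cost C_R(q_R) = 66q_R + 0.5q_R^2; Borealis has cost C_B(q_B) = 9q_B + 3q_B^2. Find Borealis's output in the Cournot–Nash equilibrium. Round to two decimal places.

Rigel's profit: π_R = (226 - 2Q)q_R - (66q_R + (1/2)q_R²). Setting ∂π_R/∂q_R = 0: 160 - 5q_R - 2(q_B) = 0.
Borealis's first-order condition: 217 - 10q_B - 2(q_R) = 0.
Best responses: q_R = (160 - 2q_B)/5, q_B = (217 - 2q_R)/10.
Solving the pair: q_R = 583/23, q_B = 765/46.

16.63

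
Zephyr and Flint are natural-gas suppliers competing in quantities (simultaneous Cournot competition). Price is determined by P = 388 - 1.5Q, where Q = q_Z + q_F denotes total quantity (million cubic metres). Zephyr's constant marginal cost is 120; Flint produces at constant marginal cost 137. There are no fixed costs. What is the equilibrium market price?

Zephyr's profit: π_Z = (388 - 1.5Q)q_Z - (120q_Z). Setting ∂π_Z/∂q_Z = 0: 268 - 3q_Z - (3/2)(q_F) = 0.
Flint's first-order condition: 251 - 3q_F - (3/2)(q_Z) = 0.
Best responses: q_Z = (268 - (3/2)q_F)/3, q_F = (251 - (3/2)q_Z)/3.
Substituting one into the other gives q_Z = 190/3 and q_F = 52.
Total output Q = 346/3, so price P = 388 - (3/2)·(346/3) = 215.

215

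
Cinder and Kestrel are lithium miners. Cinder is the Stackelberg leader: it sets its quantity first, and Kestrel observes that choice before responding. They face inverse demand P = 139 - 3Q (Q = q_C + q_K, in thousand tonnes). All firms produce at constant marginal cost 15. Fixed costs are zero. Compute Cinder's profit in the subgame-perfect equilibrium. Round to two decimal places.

The follower Kestrel best-responds to any q_C: π_K = (139 - 3Q)q_K - 15q_K.
Follower FOC: 124 - 3q_C - 6q_K = 0, so q_K(q_C) = (124 - 3q_C)/6.
The leader anticipates this reaction. Substituting into P = 139 - 3Q gives P = 77 - (3/2)q_C, so π_C = (77 - (3/2)q_C)q_C - 15q_C.
The leader's first-order condition 62 - 3q_C = 0 yields q_C = 62/3.
Then q_K = (124 - 3·(62/3))/6 = 31/3.
Price P = 139 - 3·31 = 46.
Cinder's profit: (46 - 15)·(62/3) = 1922/3.

640.67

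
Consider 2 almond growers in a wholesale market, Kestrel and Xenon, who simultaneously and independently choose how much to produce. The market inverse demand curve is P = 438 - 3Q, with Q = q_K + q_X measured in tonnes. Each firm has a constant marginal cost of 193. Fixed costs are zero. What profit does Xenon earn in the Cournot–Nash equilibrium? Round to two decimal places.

Each firm earns π_i = (438 - 3Q)q_i - 193q_i.
First-order condition (treating rivals' output as given): 245 - 6q_i - 3q_j = 0.
With identical firms every q_j equals q_i, so q_j = q_i and 245 = 9q_i, giving q_i = 245/9.
Price P = 438 - 3·(490/9) = 824/3.
Xenon's profit: (824/3 - 193)·(245/9) = 2223.1481.

2223.15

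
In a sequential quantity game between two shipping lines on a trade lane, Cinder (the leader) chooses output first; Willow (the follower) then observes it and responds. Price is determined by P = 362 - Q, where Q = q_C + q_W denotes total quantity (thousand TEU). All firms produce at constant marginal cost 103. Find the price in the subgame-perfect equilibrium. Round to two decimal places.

167.75

Solve by backward induction. Given q_C, the follower Willow maximises π_W = (362 - q_C - q_W)q_W - 103q_W.
Follower FOC: 259 - q_C - 2q_W = 0, so q_W(q_C) = (259 - q_C)/2.
The leader anticipates this reaction. Substituting into P = 362 - Q gives P = 465/2 - (1/2)q_C, so π_C = (465/2 - (1/2)q_C)q_C - 103q_C.
Maximising: ∂π_C/∂q_C = 259/2 - q_C = 0, giving q_C = 259/2.
Then q_W = (259 - 259/2)/2 = 259/4.
Total output Q = 777/4, so price P = 362 - 777/4 = 671/4.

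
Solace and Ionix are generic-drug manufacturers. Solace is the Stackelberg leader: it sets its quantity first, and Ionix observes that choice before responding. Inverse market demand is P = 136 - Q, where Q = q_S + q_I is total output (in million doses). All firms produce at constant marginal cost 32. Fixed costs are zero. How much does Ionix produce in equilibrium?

Solve by backward induction. Given q_S, the follower Ionix maximises π_I = (136 - q_S - q_I)q_I - 32q_I.
Follower FOC: 104 - q_S - 2q_I = 0, so q_I(q_S) = (104 - q_S)/2.
The leader anticipates this reaction. Substituting into P = 136 - Q gives P = 84 - (1/2)q_S, so π_S = (84 - (1/2)q_S)q_S - 32q_S.
The leader's first-order condition 52 - q_S = 0 yields q_S = 52.
Then q_I = (104 - 52)/2 = 26.

26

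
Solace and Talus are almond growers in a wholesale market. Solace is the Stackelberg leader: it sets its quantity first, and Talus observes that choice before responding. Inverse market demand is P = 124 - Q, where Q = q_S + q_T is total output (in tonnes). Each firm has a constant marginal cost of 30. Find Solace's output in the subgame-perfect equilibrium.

The follower Talus best-responds to any q_S: π_T = (124 - Q)q_T - 30q_T.
∂π_T/∂q_T = 94 - q_S - 2q_T = 0 gives the reaction function q_T = (94 - q_S)/2.
Solace substitutes q_T(q_S) into its own profit: π_S = q_S(124 - q_S - (94 - q_S)/2) - 30q_S = (77 - (1/2)q_S)q_S - 30q_S.
The leader's first-order condition 47 - q_S = 0 yields q_S = 47.
Then q_T = (94 - 47)/2 = 47/2.

47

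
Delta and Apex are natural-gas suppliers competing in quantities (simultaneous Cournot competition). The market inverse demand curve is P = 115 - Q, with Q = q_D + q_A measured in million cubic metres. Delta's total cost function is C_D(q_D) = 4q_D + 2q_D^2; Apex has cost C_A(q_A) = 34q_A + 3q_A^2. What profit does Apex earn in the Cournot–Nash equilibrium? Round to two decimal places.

Delta's profit: π_D = (115 - Q)q_D - (4q_D + 2q_D²). Setting ∂π_D/∂q_D = 0: 111 - 6q_D - (q_A) = 0.
Apex's profit: π_A = (115 - Q)q_A - (34q_A + 3q_A²). Setting ∂π_A/∂q_A = 0: 81 - 8q_A - (q_D) = 0.
So q_D = (111 - q_A)/6 and q_A = (81 - q_D)/8.
Substituting one into the other gives q_D = 807/47 and q_A = 375/47.
Price P = 115 - 1182/47 = 89.8511.
Apex's profit: 89.8511·(375/47) - 34·(375/47) - 3(375/47)² = 254.6401.

254.64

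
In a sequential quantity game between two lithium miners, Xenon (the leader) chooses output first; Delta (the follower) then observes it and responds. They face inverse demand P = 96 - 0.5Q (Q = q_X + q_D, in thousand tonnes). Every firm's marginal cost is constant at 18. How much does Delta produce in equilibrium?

Solve by backward induction. Given q_X, the follower Delta maximises π_D = (96 - (1/2)q_X - (1/2)q_D)q_D - 18q_D.
Setting the follower's marginal profit to zero, 78 - (1/2)q_X - q_D = 0, i.e. q_D = (78 - (1/2)q_X).
Xenon substitutes q_D(q_X) into its own profit: π_X = q_X(96 - (1/2)q_X - (78 - (1/2)q_X)/2) - 18q_X = (57 - (1/4)q_X)q_X - 18q_X.
Leader FOC: 39 - (1/2)q_X = 0, so q_X = 78.
Then q_D = (78 - (1/2)·78) = 39.

39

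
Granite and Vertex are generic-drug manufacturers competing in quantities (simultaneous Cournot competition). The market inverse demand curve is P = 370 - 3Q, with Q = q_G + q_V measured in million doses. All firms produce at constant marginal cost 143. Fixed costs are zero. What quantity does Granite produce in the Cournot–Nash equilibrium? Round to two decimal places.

25.22

A representative firm's profit is π_i = q_i(370 - 3Q) - 143q_i.
Setting ∂π_i/∂q_i = 0 with rivals' quantities fixed: 227 - 6q_i - 3q_j = 0.
With identical firms every q_j equals q_i, so q_j = q_i and 227 = 9q_i, giving q_i = 227/9.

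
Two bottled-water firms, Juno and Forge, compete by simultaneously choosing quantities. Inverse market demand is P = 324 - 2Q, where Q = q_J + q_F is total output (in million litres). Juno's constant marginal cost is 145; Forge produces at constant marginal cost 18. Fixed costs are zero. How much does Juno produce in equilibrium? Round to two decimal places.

8.67

Juno's profit: π_J = (324 - 2Q)q_J - (145q_J). Setting ∂π_J/∂q_J = 0: 179 - 4q_J - 2(q_F) = 0.
Forge's profit: π_F = (324 - 2Q)q_F - (18q_F). Setting ∂π_F/∂q_F = 0: 306 - 4q_F - 2(q_J) = 0.
Best responses: q_J = (179 - 2q_F)/4, q_F = (306 - 2q_J)/4.
Solving the pair: q_J = 26/3, q_F = 433/6.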